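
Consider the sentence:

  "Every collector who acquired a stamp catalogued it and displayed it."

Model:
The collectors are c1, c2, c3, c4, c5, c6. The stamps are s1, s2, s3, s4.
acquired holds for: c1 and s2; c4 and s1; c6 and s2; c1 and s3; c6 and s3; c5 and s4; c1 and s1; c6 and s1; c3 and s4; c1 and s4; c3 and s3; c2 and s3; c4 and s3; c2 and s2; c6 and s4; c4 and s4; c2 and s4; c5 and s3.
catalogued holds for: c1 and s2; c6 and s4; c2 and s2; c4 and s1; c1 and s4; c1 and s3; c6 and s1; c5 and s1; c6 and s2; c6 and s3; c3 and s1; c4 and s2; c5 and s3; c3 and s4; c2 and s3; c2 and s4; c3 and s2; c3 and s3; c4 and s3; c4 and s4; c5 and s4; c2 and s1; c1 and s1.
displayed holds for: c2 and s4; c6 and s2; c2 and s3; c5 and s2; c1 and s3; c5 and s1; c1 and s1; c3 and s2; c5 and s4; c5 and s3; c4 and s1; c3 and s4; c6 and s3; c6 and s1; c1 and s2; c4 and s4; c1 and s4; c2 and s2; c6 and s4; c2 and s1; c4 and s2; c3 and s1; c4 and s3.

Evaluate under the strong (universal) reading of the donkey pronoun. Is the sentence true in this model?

"it" takes "a stamp" as antecedent — a donkey pronoun bound across the clause boundary.
Strong reading: for every (c,s) with acquired(c,s), catalogued(c,s) ∧ displayed(c,s).
Restrictor pairs: (c1,s1) ✓  (c1,s2) ✓  (c1,s3) ✓  (c1,s4) ✓  (c2,s2) ✓  (c2,s3) ✓  (c2,s4) ✓  (c3,s3) ✗  (c3,s4) ✓  (c4,s1) ✓  (c4,s3) ✓  (c4,s4) ✓  (c5,s3) ✓  (c5,s4) ✓  (c6,s1) ✓  (c6,s2) ✓  (c6,s3) ✓  (c6,s4) ✓
Counterexample: (c3,s3) is in acquired but fails the scope.

False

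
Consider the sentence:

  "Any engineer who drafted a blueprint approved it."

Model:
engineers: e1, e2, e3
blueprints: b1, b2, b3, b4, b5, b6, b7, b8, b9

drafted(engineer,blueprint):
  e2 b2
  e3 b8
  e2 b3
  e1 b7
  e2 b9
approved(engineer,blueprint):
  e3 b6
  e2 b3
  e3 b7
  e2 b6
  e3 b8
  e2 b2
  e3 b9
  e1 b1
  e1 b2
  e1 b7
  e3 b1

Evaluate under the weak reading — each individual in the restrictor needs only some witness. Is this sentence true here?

True

"it" takes "a blueprint" as antecedent — a donkey pronoun bound across the clause boundary.
Weak reading: every engineer e with some drafted-blueprint has at least one drafted-blueprint b such that approved(e,b).
Per engineer: e1:✓  e2:✓  e3:✓
Every engineer in the restrictor has a witness.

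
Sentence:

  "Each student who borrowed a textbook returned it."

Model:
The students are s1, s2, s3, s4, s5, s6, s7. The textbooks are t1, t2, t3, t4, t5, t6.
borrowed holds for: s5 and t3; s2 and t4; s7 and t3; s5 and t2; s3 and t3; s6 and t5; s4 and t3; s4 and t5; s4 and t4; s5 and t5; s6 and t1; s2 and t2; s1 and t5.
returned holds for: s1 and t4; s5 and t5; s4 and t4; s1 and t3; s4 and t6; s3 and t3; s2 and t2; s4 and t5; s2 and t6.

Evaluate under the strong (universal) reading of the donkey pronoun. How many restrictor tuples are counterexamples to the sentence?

8

"it" takes "a textbook" as antecedent — a donkey pronoun bound across the clause boundary.
Strong reading: for every (s,t) with borrowed(s,t), returned(s,t).
Restrictor pairs: (s1,t5) ✗  (s2,t2) ✓  (s2,t4) ✗  (s3,t3) ✓  (s4,t3) ✗  (s4,t4) ✓  (s4,t5) ✓  (s5,t2) ✗  (s5,t3) ✗  (s5,t5) ✓  (s6,t1) ✗  (s6,t5) ✗  (s7,t3) ✗
Counterexamples (restrictor pairs failing the scope): 8.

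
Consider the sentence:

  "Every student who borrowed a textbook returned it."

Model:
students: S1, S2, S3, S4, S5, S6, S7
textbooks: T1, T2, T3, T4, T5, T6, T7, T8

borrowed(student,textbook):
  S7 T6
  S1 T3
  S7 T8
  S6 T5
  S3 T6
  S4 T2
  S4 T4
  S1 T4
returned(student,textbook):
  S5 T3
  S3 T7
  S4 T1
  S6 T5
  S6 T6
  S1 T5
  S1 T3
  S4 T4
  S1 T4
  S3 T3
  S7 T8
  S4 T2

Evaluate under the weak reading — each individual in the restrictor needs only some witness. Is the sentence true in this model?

False

"it" takes "a textbook" as antecedent — a donkey pronoun bound across the clause boundary.
Weak reading: every student s with some borrowed-textbook has at least one borrowed-textbook t such that returned(s,t).
Per student: S1:✓  S3:✗  S4:✓  S6:✓  S7:✓
S3 has no witness among its borrowed-textbooks.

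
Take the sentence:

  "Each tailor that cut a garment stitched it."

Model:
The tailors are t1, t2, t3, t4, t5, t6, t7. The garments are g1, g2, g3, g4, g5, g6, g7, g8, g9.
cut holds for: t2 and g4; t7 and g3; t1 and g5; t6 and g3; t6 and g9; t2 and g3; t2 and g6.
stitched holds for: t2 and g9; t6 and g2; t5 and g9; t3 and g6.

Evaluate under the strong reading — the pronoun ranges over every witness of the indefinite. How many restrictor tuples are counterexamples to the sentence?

7

"it" takes "a garment" as antecedent — a donkey pronoun bound across the clause boundary.
Strong reading: for every (t,g) with cut(t,g), stitched(t,g).
Restrictor pairs: (t1,g5) ✗  (t2,g3) ✗  (t2,g4) ✗  (t2,g6) ✗  (t6,g3) ✗  (t6,g9) ✗  (t7,g3) ✗
Counterexamples (restrictor pairs failing the scope): 7.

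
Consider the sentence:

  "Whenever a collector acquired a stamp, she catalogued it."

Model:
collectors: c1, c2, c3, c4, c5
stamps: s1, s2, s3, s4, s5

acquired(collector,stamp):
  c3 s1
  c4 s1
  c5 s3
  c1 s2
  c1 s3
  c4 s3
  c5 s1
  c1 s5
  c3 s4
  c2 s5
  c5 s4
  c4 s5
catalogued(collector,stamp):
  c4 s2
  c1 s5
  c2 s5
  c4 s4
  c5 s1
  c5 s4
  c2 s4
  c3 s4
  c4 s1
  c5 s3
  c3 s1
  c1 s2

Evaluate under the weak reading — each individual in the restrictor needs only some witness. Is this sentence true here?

True

"it" takes "a stamp" as antecedent — a donkey pronoun bound across the clause boundary.
Weak reading: every collector c with some acquired-stamp has at least one acquired-stamp s such that catalogued(c,s).
Per collector: c1:✓  c2:✓  c3:✓  c4:✓  c5:✓
Every collector in the restrictor has a witness.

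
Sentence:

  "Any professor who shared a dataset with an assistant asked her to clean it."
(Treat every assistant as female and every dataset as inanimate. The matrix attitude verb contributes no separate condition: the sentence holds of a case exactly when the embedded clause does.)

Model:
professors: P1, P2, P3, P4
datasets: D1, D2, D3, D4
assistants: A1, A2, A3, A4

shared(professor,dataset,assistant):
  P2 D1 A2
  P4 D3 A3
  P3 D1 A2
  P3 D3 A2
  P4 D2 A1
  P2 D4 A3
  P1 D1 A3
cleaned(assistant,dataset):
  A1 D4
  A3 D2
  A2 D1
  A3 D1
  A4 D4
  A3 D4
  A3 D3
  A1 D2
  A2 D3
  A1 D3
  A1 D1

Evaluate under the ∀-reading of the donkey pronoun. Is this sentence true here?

"her" takes "an assistant" as antecedent and "it" takes "a dataset"; both are donkey pronouns co-varying with the restrictor.
Strong reading: for every (p,d,a) with shared(p,d,a), cleaned(a,d).
Restrictor triples: (P1,D1,A3)→cleaned(A3,D1) ✓  (P2,D1,A2)→cleaned(A2,D1) ✓  (P2,D4,A3)→cleaned(A3,D4) ✓  (P3,D1,A2)→cleaned(A2,D1) ✓  (P3,D3,A2)→cleaned(A2,D3) ✓  (P4,D2,A1)→cleaned(A1,D2) ✓  (P4,D3,A3)→cleaned(A3,D3) ✓
Every restrictor triple satisfies the scope.

True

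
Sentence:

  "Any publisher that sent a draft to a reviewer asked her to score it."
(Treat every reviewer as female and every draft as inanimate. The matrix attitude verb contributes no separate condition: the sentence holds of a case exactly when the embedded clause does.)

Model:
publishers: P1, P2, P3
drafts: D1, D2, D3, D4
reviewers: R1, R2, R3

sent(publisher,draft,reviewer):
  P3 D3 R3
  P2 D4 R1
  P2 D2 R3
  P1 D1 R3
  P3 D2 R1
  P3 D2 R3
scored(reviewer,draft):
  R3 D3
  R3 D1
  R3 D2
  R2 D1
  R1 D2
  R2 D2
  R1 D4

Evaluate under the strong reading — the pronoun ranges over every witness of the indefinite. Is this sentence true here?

True

"her" takes "a reviewer" as antecedent and "it" takes "a draft"; both are donkey pronouns co-varying with the restrictor.
Strong reading: for every (p,d,r) with sent(p,d,r), scored(r,d).
Restrictor triples: (P1,D1,R3)→scored(R3,D1) ✓  (P2,D2,R3)→scored(R3,D2) ✓  (P2,D4,R1)→scored(R1,D4) ✓  (P3,D2,R1)→scored(R1,D2) ✓  (P3,D2,R3)→scored(R3,D2) ✓  (P3,D3,R3)→scored(R3,D3) ✓
Every restrictor triple satisfies the scope.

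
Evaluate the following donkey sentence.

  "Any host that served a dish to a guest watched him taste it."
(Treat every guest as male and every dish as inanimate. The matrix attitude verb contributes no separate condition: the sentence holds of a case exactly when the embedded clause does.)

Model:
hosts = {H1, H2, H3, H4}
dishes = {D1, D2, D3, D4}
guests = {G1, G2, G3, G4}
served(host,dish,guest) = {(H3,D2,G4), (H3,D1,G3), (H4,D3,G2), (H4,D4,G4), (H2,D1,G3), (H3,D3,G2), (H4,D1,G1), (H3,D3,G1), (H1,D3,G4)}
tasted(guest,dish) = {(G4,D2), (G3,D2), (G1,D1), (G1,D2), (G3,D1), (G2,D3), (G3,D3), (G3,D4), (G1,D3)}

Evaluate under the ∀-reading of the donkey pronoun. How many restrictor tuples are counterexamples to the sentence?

2

"him" takes "a guest" as antecedent and "it" takes "a dish"; both are donkey pronouns co-varying with the restrictor.
Strong reading: for every (h,d,g) with served(h,d,g), tasted(g,d).
Restrictor triples: (H1,D3,G4)→tasted(G4,D3) ✗  (H2,D1,G3)→tasted(G3,D1) ✓  (H3,D1,G3)→tasted(G3,D1) ✓  (H3,D2,G4)→tasted(G4,D2) ✓  (H3,D3,G1)→tasted(G1,D3) ✓  (H3,D3,G2)→tasted(G2,D3) ✓  (H4,D1,G1)→tasted(G1,D1) ✓  (H4,D3,G2)→tasted(G2,D3) ✓  (H4,D4,G4)→tasted(G4,D4) ✗
Counterexamples (restrictor triples failing the scope): 2.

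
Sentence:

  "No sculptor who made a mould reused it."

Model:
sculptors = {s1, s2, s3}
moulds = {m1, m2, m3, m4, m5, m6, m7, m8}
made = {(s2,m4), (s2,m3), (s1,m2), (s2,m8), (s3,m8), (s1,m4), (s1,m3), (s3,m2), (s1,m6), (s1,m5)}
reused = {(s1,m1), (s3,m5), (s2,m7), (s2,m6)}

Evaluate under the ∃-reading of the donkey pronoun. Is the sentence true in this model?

True

"it" takes "a mould" as antecedent — a donkey pronoun bound across the clause boundary.
Truth condition: for no (s,m) with made(s,m) does reused(s,m) hold.
Restrictor pairs — does the scope hold? (s1,m2):fails  (s1,m3):fails  (s1,m4):fails  (s1,m5):fails  (s1,m6):fails  (s2,m3):fails  (s2,m4):fails  (s2,m8):fails  (s3,m2):fails  (s3,m8):fails
Scope holds for no restrictor pair, so the sentence is true.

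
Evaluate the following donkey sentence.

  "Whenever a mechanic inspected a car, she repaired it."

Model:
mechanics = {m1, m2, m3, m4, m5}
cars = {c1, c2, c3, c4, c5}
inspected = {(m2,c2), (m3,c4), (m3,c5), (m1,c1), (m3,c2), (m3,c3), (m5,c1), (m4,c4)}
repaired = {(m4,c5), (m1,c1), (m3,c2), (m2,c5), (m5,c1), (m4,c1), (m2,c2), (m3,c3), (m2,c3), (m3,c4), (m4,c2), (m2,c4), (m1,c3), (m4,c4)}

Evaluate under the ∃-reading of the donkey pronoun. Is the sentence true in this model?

True

"it" takes "a car" as antecedent — a donkey pronoun bound across the clause boundary.
Weak reading: every mechanic m with some inspected-car has at least one inspected-car c such that repaired(m,c).
Per mechanic: m1:✓  m2:✓  m3:✓  m4:✓  m5:✓
Every mechanic in the restrictor has a witness.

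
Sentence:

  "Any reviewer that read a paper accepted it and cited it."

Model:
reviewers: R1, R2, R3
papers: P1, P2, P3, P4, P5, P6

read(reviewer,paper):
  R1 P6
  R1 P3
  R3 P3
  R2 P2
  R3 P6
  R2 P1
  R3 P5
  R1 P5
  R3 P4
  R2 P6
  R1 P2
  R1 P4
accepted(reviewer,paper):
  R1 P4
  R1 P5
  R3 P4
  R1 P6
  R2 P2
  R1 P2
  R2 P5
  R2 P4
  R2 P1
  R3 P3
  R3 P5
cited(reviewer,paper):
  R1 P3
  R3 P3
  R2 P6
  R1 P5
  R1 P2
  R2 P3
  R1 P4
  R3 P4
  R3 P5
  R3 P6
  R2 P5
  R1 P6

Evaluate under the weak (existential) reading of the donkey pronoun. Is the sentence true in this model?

False

"it" takes "a paper" as antecedent — a donkey pronoun bound across the clause boundary.
Weak reading: every reviewer r with some read-paper has at least one read-paper p such that accepted(r,p) ∧ cited(r,p).
Per reviewer: R1:✓  R2:✗  R3:✓
R2 has no witness among its read-papers.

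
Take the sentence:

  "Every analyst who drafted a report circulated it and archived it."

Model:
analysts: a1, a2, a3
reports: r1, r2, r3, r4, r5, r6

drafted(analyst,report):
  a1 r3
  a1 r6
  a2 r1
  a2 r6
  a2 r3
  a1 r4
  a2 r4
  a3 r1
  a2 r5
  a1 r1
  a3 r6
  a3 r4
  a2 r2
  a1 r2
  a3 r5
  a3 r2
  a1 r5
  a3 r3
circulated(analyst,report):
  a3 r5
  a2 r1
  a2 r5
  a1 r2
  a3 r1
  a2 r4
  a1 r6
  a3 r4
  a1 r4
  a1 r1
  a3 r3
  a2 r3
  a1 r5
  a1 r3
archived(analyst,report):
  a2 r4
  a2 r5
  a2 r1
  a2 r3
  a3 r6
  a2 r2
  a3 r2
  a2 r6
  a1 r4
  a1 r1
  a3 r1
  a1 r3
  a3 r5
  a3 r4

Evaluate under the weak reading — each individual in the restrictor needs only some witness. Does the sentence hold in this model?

"it" takes "a report" as antecedent — a donkey pronoun bound across the clause boundary.
Weak reading: every analyst a with some drafted-report has at least one drafted-report r such that circulated(a,r) ∧ archived(a,r).
Per analyst: a1:✓  a2:✓  a3:✓
Every analyst in the restrictor has a witness.

True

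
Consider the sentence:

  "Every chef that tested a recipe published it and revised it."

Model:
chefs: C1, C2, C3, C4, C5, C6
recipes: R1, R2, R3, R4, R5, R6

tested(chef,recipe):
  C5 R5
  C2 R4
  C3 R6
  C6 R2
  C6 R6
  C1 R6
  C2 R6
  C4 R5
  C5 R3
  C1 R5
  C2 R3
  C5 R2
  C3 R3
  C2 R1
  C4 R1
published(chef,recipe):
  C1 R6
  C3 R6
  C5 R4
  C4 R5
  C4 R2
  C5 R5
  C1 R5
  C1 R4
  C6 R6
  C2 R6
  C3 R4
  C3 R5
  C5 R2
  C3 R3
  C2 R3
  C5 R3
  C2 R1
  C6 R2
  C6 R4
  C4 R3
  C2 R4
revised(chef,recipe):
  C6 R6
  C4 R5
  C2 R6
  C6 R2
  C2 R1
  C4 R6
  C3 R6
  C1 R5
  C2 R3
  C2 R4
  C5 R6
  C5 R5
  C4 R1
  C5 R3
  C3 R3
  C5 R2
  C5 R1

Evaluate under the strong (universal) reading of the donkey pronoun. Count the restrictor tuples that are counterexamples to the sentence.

"it" takes "a recipe" as antecedent — a donkey pronoun bound across the clause boundary.
Strong reading: for every (c,r) with tested(c,r), published(c,r) ∧ revised(c,r).
Restrictor pairs: (C1,R5) ✓  (C1,R6) ✗  (C2,R1) ✓  (C2,R3) ✓  (C2,R4) ✓  (C2,R6) ✓  (C3,R3) ✓  (C3,R6) ✓  (C4,R1) ✗  (C4,R5) ✓  (C5,R2) ✓  (C5,R3) ✓  (C5,R5) ✓  (C6,R2) ✓  (C6,R6) ✓
Counterexamples (restrictor pairs failing the scope): 2.

2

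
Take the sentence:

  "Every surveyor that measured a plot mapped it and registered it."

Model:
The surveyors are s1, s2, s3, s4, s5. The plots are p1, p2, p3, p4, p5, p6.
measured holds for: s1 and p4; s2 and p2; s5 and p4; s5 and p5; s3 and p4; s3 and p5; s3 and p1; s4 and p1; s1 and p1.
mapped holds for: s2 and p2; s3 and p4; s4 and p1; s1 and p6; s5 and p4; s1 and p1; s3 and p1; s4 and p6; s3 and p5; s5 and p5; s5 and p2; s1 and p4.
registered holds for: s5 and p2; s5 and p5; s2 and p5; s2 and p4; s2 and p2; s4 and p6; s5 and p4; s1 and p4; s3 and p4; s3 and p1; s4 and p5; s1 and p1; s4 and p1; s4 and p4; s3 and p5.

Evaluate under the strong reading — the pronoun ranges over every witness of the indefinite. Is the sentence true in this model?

"it" takes "a plot" as antecedent — a donkey pronoun bound across the clause boundary.
Strong reading: for every (s,p) with measured(s,p), mapped(s,p) ∧ registered(s,p).
Restrictor pairs: (s1,p1) ✓  (s1,p4) ✓  (s2,p2) ✓  (s3,p1) ✓  (s3,p4) ✓  (s3,p5) ✓  (s4,p1) ✓  (s5,p4) ✓  (s5,p5) ✓
Every restrictor pair satisfies the scope.

True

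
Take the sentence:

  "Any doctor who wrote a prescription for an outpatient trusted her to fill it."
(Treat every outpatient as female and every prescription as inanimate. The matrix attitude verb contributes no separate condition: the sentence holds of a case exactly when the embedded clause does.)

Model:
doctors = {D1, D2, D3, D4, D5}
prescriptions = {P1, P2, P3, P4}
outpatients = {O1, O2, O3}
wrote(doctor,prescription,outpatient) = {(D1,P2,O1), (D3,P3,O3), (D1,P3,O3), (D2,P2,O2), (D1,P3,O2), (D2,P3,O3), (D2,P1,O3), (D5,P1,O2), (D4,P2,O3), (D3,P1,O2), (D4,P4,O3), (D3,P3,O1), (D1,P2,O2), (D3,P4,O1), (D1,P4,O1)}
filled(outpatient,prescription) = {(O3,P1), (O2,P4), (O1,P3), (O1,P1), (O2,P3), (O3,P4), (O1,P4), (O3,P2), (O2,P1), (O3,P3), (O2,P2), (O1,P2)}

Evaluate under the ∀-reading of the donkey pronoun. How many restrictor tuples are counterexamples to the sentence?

0

"her" takes "an outpatient" as antecedent and "it" takes "a prescription"; both are donkey pronouns co-varying with the restrictor.
Strong reading: for every (d,p,o) with wrote(d,p,o), filled(o,p).
Restrictor triples: (D1,P2,O1)→filled(O1,P2) ✓  (D1,P2,O2)→filled(O2,P2) ✓  (D1,P3,O2)→filled(O2,P3) ✓  (D1,P3,O3)→filled(O3,P3) ✓  (D1,P4,O1)→filled(O1,P4) ✓  (D2,P1,O3)→filled(O3,P1) ✓  (D2,P2,O2)→filled(O2,P2) ✓  (D2,P3,O3)→filled(O3,P3) ✓  (D3,P1,O2)→filled(O2,P1) ✓  (D3,P3,O1)→filled(O1,P3) ✓  (D3,P3,O3)→filled(O3,P3) ✓  (D3,P4,O1)→filled(O1,P4) ✓  (D4,P2,O3)→filled(O3,P2) ✓  (D4,P4,O3)→filled(O3,P4) ✓  (D5,P1,O2)→filled(O2,P1) ✓
Counterexamples (restrictor triples failing the scope): 0.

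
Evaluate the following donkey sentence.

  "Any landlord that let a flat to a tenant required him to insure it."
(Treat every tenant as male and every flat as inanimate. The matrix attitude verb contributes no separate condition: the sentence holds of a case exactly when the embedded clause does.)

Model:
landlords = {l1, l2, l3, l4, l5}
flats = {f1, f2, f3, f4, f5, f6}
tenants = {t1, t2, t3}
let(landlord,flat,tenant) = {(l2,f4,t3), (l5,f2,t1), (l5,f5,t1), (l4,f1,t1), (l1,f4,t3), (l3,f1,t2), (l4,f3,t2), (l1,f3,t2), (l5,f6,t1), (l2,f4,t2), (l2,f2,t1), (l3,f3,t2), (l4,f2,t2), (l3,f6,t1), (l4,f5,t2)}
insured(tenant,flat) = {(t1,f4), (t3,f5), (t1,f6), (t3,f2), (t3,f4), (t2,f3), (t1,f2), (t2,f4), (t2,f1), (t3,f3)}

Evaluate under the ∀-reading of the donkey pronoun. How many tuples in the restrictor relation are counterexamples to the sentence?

4

"him" takes "a tenant" as antecedent and "it" takes "a flat"; both are donkey pronouns co-varying with the restrictor.
Strong reading: for every (l,f,t) with let(l,f,t), insured(t,f).
Restrictor triples: (l1,f3,t2)→insured(t2,f3) ✓  (l1,f4,t3)→insured(t3,f4) ✓  (l2,f2,t1)→insured(t1,f2) ✓  (l2,f4,t2)→insured(t2,f4) ✓  (l2,f4,t3)→insured(t3,f4) ✓  (l3,f1,t2)→insured(t2,f1) ✓  (l3,f3,t2)→insured(t2,f3) ✓  (l3,f6,t1)→insured(t1,f6) ✓  (l4,f1,t1)→insured(t1,f1) ✗  (l4,f2,t2)→insured(t2,f2) ✗  (l4,f3,t2)→insured(t2,f3) ✓  (l4,f5,t2)→insured(t2,f5) ✗  (l5,f2,t1)→insured(t1,f2) ✓  (l5,f5,t1)→insured(t1,f5) ✗  (l5,f6,t1)→insured(t1,f6) ✓
Counterexamples (restrictor triples failing the scope): 4.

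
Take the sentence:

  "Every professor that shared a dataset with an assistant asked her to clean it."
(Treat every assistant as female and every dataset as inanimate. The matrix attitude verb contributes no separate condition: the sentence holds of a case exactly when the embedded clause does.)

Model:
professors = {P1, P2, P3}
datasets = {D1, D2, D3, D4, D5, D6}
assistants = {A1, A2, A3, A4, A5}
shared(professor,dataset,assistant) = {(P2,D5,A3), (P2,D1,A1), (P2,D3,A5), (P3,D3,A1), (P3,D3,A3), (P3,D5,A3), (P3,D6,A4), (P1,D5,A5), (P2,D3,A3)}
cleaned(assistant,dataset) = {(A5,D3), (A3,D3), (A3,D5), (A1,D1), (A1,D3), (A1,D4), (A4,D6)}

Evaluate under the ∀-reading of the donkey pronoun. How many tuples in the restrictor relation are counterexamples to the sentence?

"her" takes "an assistant" as antecedent and "it" takes "a dataset"; both are donkey pronouns co-varying with the restrictor.
Strong reading: for every (p,d,a) with shared(p,d,a), cleaned(a,d).
Restrictor triples: (P1,D5,A5)→cleaned(A5,D5) ✗  (P2,D1,A1)→cleaned(A1,D1) ✓  (P2,D3,A3)→cleaned(A3,D3) ✓  (P2,D3,A5)→cleaned(A5,D3) ✓  (P2,D5,A3)→cleaned(A3,D5) ✓  (P3,D3,A1)→cleaned(A1,D3) ✓  (P3,D3,A3)→cleaned(A3,D3) ✓  (P3,D5,A3)→cleaned(A3,D5) ✓  (P3,D6,A4)→cleaned(A4,D6) ✓
Counterexamples (restrictor triples failing the scope): 1.

1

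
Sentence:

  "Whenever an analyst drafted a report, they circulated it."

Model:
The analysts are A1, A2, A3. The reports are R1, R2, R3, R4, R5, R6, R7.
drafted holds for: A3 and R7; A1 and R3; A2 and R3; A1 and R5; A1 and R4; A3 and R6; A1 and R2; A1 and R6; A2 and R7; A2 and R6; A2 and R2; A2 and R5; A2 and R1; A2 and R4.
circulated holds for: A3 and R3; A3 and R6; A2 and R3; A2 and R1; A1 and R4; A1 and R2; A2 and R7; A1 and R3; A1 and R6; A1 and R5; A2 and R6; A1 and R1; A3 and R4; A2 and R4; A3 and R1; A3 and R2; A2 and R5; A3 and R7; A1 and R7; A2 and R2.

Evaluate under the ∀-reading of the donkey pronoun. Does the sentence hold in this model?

"it" takes "a report" as antecedent — a donkey pronoun bound across the clause boundary.
Strong reading: for every (a,r) with drafted(a,r), circulated(a,r).
Restrictor pairs: (A1,R2) ✓  (A1,R3) ✓  (A1,R4) ✓  (A1,R5) ✓  (A1,R6) ✓  (A2,R1) ✓  (A2,R2) ✓  (A2,R3) ✓  (A2,R4) ✓  (A2,R5) ✓  (A2,R6) ✓  (A2,R7) ✓  (A3,R6) ✓  (A3,R7) ✓
Every restrictor pair satisfies the scope.

True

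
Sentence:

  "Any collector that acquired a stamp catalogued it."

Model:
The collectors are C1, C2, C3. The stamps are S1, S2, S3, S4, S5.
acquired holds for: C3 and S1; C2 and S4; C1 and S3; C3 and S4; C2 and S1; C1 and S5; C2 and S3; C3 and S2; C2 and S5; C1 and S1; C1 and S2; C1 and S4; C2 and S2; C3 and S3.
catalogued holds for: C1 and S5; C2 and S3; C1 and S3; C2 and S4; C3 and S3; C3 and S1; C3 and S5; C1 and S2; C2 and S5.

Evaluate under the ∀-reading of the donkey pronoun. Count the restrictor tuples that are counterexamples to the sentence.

"it" takes "a stamp" as antecedent — a donkey pronoun bound across the clause boundary.
Strong reading: for every (c,s) with acquired(c,s), catalogued(c,s).
Restrictor pairs: (C1,S1) ✗  (C1,S2) ✓  (C1,S3) ✓  (C1,S4) ✗  (C1,S5) ✓  (C2,S1) ✗  (C2,S2) ✗  (C2,S3) ✓  (C2,S4) ✓  (C2,S5) ✓  (C3,S1) ✓  (C3,S2) ✗  (C3,S3) ✓  (C3,S4) ✗
Counterexamples (restrictor pairs failing the scope): 6.

6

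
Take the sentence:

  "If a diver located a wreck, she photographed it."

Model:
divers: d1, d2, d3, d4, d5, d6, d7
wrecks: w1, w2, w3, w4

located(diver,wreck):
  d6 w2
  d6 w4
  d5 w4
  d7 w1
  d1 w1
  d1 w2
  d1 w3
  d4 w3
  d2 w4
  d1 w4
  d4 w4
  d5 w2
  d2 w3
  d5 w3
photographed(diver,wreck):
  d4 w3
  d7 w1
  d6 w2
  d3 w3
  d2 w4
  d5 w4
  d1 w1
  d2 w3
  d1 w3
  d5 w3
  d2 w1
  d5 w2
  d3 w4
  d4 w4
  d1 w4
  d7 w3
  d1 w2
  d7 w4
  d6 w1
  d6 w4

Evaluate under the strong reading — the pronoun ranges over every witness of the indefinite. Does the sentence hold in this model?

"it" takes "a wreck" as antecedent — a donkey pronoun bound across the clause boundary.
Strong reading: for every (d,w) with located(d,w), photographed(d,w).
Restrictor pairs: (d1,w1) ✓  (d1,w2) ✓  (d1,w3) ✓  (d1,w4) ✓  (d2,w3) ✓  (d2,w4) ✓  (d4,w3) ✓  (d4,w4) ✓  (d5,w2) ✓  (d5,w3) ✓  (d5,w4) ✓  (d6,w2) ✓  (d6,w4) ✓  (d7,w1) ✓
Every restrictor pair satisfies the scope.

True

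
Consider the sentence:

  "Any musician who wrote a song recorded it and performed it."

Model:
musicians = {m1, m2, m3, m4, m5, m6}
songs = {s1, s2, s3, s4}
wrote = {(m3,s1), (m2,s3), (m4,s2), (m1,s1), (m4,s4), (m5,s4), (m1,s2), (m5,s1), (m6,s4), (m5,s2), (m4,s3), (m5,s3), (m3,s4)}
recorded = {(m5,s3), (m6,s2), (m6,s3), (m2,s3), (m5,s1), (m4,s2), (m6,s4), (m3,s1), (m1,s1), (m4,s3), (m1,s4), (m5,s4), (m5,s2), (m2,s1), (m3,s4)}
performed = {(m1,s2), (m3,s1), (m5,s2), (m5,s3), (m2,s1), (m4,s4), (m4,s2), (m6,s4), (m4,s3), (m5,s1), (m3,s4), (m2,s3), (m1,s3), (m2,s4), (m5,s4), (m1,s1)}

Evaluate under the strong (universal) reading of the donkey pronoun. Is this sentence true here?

"it" takes "a song" as antecedent — a donkey pronoun bound across the clause boundary.
Strong reading: for every (m,s) with wrote(m,s), recorded(m,s) ∧ performed(m,s).
Restrictor pairs: (m1,s1) ✓  (m1,s2) ✗  (m2,s3) ✓  (m3,s1) ✓  (m3,s4) ✓  (m4,s2) ✓  (m4,s3) ✓  (m4,s4) ✗  (m5,s1) ✓  (m5,s2) ✓  (m5,s3) ✓  (m5,s4) ✓  (m6,s4) ✓
Counterexample: (m1,s2) is in wrote but fails the scope.

False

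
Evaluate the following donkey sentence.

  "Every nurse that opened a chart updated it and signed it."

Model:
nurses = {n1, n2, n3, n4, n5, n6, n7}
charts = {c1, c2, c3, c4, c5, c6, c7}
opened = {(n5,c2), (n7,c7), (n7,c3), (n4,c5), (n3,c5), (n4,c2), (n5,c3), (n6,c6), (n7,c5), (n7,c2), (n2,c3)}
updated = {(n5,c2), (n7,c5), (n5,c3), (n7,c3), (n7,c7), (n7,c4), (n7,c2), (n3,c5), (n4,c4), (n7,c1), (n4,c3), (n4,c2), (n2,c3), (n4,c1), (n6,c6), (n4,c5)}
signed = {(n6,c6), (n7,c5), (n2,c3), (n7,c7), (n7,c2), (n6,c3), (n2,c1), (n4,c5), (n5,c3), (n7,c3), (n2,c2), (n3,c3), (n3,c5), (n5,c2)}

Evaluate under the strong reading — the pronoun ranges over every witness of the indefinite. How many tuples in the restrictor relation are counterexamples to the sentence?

1

"it" takes "a chart" as antecedent — a donkey pronoun bound across the clause boundary.
Strong reading: for every (n,c) with opened(n,c), updated(n,c) ∧ signed(n,c).
Restrictor pairs: (n2,c3) ✓  (n3,c5) ✓  (n4,c2) ✗  (n4,c5) ✓  (n5,c2) ✓  (n5,c3) ✓  (n6,c6) ✓  (n7,c2) ✓  (n7,c3) ✓  (n7,c5) ✓  (n7,c7) ✓
Counterexamples (restrictor pairs failing the scope): 1.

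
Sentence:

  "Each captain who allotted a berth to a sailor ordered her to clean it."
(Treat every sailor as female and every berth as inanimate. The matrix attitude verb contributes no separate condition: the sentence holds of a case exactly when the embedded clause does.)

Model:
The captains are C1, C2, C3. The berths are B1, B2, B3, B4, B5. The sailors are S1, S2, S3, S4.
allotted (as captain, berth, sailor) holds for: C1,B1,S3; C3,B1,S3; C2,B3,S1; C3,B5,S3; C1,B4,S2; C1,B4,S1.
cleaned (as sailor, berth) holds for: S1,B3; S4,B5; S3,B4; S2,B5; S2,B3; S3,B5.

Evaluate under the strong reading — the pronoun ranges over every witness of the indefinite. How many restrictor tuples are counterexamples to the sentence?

4

"her" takes "a sailor" as antecedent and "it" takes "a berth"; both are donkey pronouns co-varying with the restrictor.
Strong reading: for every (c,b,s) with allotted(c,b,s), cleaned(s,b).
Restrictor triples: (C1,B1,S3)→cleaned(S3,B1) ✗  (C1,B4,S1)→cleaned(S1,B4) ✗  (C1,B4,S2)→cleaned(S2,B4) ✗  (C2,B3,S1)→cleaned(S1,B3) ✓  (C3,B1,S3)→cleaned(S3,B1) ✗  (C3,B5,S3)→cleaned(S3,B5) ✓
Counterexamples (restrictor triples failing the scope): 4.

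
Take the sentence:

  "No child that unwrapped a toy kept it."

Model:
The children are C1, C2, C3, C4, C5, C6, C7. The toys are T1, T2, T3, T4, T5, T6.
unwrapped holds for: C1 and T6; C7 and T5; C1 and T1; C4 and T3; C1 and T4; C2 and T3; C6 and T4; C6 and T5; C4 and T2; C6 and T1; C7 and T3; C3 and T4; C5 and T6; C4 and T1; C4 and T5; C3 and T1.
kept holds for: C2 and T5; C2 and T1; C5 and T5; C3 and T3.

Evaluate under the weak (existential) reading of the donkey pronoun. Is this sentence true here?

True

"it" takes "a toy" as antecedent — a donkey pronoun bound across the clause boundary.
Truth condition: for no (c,t) with unwrapped(c,t) does kept(c,t) hold.
Restrictor pairs — does the scope hold? (C1,T1):fails  (C1,T4):fails  (C1,T6):fails  (C2,T3):fails  (C3,T1):fails  (C3,T4):fails  (C4,T1):fails  (C4,T2):fails  (C4,T3):fails  (C4,T5):fails  (C5,T6):fails  (C6,T1):fails  (C6,T4):fails  (C6,T5):fails  (C7,T3):fails  (C7,T5):fails
Scope holds for no restrictor pair, so the sentence is true.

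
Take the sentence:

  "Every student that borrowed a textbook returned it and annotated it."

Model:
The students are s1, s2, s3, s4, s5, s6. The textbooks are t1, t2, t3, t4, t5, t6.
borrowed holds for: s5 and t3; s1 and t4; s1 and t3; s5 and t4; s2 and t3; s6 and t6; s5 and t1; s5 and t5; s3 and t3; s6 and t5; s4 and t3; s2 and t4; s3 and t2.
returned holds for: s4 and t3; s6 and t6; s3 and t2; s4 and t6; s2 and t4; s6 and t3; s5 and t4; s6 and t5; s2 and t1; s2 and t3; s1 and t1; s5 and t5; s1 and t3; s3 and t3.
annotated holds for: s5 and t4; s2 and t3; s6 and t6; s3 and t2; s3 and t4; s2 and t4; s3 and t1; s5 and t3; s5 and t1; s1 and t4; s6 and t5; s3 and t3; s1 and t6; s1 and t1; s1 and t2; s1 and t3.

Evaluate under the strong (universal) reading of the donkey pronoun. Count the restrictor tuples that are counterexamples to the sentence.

5

"it" takes "a textbook" as antecedent — a donkey pronoun bound across the clause boundary.
Strong reading: for every (s,t) with borrowed(s,t), returned(s,t) ∧ annotated(s,t).
Restrictor pairs: (s1,t3) ✓  (s1,t4) ✗  (s2,t3) ✓  (s2,t4) ✓  (s3,t2) ✓  (s3,t3) ✓  (s4,t3) ✗  (s5,t1) ✗  (s5,t3) ✗  (s5,t4) ✓  (s5,t5) ✗  (s6,t5) ✓  (s6,t6) ✓
Counterexamples (restrictor pairs failing the scope): 5.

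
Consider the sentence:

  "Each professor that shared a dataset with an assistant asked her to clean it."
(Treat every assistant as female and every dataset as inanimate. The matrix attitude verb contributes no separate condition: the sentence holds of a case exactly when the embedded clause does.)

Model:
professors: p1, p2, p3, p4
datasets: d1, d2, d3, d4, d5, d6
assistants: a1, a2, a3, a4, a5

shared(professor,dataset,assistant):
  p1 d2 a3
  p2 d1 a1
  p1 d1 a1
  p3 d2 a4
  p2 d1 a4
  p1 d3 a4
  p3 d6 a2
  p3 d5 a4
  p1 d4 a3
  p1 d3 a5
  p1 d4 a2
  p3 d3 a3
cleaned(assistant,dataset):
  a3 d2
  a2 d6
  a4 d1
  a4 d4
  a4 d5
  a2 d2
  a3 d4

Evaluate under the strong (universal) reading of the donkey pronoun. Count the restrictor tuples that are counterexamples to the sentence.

"her" takes "an assistant" as antecedent and "it" takes "a dataset"; both are donkey pronouns co-varying with the restrictor.
Strong reading: for every (p,d,a) with shared(p,d,a), cleaned(a,d).
Restrictor triples: (p1,d1,a1)→cleaned(a1,d1) ✗  (p1,d2,a3)→cleaned(a3,d2) ✓  (p1,d3,a4)→cleaned(a4,d3) ✗  (p1,d3,a5)→cleaned(a5,d3) ✗  (p1,d4,a2)→cleaned(a2,d4) ✗  (p1,d4,a3)→cleaned(a3,d4) ✓  (p2,d1,a1)→cleaned(a1,d1) ✗  (p2,d1,a4)→cleaned(a4,d1) ✓  (p3,d2,a4)→cleaned(a4,d2) ✗  (p3,d3,a3)→cleaned(a3,d3) ✗  (p3,d5,a4)→cleaned(a4,d5) ✓  (p3,d6,a2)→cleaned(a2,d6) ✓
Counterexamples (restrictor triples failing the scope): 7.

7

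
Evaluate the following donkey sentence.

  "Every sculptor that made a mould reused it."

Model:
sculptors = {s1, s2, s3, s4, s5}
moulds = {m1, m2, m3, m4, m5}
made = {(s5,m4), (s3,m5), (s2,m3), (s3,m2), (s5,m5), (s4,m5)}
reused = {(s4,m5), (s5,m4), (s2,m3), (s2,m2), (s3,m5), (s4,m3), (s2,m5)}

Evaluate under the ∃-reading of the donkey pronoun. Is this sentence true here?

"it" takes "a mould" as antecedent — a donkey pronoun bound across the clause boundary.
Weak reading: every sculptor s with some made-mould has at least one made-mould m such that reused(s,m).
Per sculptor: s2:✓  s3:✓  s4:✓  s5:✓
Every sculptor in the restrictor has a witness.

True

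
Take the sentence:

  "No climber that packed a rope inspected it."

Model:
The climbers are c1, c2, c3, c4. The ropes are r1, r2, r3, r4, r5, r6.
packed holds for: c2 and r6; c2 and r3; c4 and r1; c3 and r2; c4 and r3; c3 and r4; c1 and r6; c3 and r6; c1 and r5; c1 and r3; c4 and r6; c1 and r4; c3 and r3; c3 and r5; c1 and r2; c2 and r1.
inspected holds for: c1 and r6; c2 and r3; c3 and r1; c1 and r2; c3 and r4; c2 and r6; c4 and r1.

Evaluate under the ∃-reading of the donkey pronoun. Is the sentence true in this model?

False

"it" takes "a rope" as antecedent — a donkey pronoun bound across the clause boundary.
Truth condition: for no (c,r) with packed(c,r) does inspected(c,r) hold.
Restrictor pairs — does the scope hold? (c1,r2):holds  (c1,r3):fails  (c1,r4):fails  (c1,r5):fails  (c1,r6):holds  (c2,r1):fails  (c2,r3):holds  (c2,r6):holds  (c3,r2):fails  (c3,r3):fails  (c3,r4):holds  (c3,r5):fails  (c3,r6):fails  (c4,r1):holds  (c4,r3):fails  (c4,r6):fails
Scope holds for 6 pair(s), so the sentence is false.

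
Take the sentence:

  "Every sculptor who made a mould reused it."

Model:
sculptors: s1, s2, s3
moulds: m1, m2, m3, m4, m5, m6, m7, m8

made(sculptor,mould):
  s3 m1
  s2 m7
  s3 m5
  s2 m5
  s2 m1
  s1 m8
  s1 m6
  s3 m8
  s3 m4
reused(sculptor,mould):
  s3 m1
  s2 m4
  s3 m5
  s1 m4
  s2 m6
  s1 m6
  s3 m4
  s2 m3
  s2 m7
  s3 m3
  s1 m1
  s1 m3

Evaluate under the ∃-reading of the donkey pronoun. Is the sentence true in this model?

True

"it" takes "a mould" as antecedent — a donkey pronoun bound across the clause boundary.
Weak reading: every sculptor s with some made-mould has at least one made-mould m such that reused(s,m).
Per sculptor: s1:✓  s2:✓  s3:✓
Every sculptor in the restrictor has a witness.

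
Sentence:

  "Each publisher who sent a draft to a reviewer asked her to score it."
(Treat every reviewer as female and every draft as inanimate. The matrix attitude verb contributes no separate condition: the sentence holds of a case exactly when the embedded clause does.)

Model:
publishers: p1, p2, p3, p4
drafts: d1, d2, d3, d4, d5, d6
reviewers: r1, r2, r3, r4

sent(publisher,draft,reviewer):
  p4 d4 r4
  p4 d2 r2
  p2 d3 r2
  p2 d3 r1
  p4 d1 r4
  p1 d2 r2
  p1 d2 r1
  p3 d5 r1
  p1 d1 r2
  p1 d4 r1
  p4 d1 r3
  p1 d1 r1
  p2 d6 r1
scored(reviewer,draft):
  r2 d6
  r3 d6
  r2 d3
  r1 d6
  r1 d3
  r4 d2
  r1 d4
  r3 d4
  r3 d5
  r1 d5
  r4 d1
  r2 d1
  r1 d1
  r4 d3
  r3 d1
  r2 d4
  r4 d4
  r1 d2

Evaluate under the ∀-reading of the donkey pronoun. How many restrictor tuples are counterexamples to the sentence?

2

"her" takes "a reviewer" as antecedent and "it" takes "a draft"; both are donkey pronouns co-varying with the restrictor.
Strong reading: for every (p,d,r) with sent(p,d,r), scored(r,d).
Restrictor triples: (p1,d1,r1)→scored(r1,d1) ✓  (p1,d1,r2)→scored(r2,d1) ✓  (p1,d2,r1)→scored(r1,d2) ✓  (p1,d2,r2)→scored(r2,d2) ✗  (p1,d4,r1)→scored(r1,d4) ✓  (p2,d3,r1)→scored(r1,d3) ✓  (p2,d3,r2)→scored(r2,d3) ✓  (p2,d6,r1)→scored(r1,d6) ✓  (p3,d5,r1)→scored(r1,d5) ✓  (p4,d1,r3)→scored(r3,d1) ✓  (p4,d1,r4)→scored(r4,d1) ✓  (p4,d2,r2)→scored(r2,d2) ✗  (p4,d4,r4)→scored(r4,d4) ✓
Counterexamples (restrictor triples failing the scope): 2.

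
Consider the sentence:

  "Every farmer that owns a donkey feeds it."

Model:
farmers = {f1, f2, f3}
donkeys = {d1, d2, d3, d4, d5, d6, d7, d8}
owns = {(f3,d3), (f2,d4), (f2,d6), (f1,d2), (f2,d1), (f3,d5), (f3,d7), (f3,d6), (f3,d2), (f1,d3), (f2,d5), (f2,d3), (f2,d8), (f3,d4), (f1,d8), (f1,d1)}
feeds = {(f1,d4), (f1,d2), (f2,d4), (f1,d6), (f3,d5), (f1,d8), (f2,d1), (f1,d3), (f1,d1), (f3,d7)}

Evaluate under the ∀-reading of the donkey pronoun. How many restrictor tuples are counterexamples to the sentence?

8

"it" takes "a donkey" as antecedent — a donkey pronoun bound across the clause boundary.
Strong reading: for every (f,d) with owns(f,d), feeds(f,d).
Restrictor pairs: (f1,d1) ✓  (f1,d2) ✓  (f1,d3) ✓  (f1,d8) ✓  (f2,d1) ✓  (f2,d3) ✗  (f2,d4) ✓  (f2,d5) ✗  (f2,d6) ✗  (f2,d8) ✗  (f3,d2) ✗  (f3,d3) ✗  (f3,d4) ✗  (f3,d5) ✓  (f3,d6) ✗  (f3,d7) ✓
Counterexamples (restrictor pairs failing the scope): 8.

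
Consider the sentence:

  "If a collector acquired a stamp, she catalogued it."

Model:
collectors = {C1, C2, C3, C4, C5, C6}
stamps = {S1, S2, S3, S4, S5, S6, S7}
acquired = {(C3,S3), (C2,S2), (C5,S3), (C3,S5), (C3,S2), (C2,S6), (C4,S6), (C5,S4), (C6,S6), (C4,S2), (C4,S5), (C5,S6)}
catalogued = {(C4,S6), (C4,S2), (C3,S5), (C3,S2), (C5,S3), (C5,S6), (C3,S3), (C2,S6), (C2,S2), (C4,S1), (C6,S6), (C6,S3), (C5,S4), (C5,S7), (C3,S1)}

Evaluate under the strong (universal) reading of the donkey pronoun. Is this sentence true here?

False

"it" takes "a stamp" as antecedent — a donkey pronoun bound across the clause boundary.
Strong reading: for every (c,s) with acquired(c,s), catalogued(c,s).
Restrictor pairs: (C2,S2) ✓  (C2,S6) ✓  (C3,S2) ✓  (C3,S3) ✓  (C3,S5) ✓  (C4,S2) ✓  (C4,S5) ✗  (C4,S6) ✓  (C5,S3) ✓  (C5,S4) ✓  (C5,S6) ✓  (C6,S6) ✓
Counterexample: (C4,S5) is in acquired but fails the scope.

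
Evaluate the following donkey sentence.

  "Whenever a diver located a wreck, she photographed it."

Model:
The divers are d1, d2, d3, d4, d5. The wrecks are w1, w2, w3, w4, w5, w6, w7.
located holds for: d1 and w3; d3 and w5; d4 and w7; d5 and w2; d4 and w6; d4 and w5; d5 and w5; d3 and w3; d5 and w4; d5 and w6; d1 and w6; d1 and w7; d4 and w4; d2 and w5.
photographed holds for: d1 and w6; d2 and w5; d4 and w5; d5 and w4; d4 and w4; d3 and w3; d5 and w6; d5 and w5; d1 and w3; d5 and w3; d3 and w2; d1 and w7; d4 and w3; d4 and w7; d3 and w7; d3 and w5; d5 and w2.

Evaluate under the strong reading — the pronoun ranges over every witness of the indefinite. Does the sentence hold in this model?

False

"it" takes "a wreck" as antecedent — a donkey pronoun bound across the clause boundary.
Strong reading: for every (d,w) with located(d,w), photographed(d,w).
Restrictor pairs: (d1,w3) ✓  (d1,w6) ✓  (d1,w7) ✓  (d2,w5) ✓  (d3,w3) ✓  (d3,w5) ✓  (d4,w4) ✓  (d4,w5) ✓  (d4,w6) ✗  (d4,w7) ✓  (d5,w2) ✓  (d5,w4) ✓  (d5,w5) ✓  (d5,w6) ✓
Counterexample: (d4,w6) is in located but fails the scope.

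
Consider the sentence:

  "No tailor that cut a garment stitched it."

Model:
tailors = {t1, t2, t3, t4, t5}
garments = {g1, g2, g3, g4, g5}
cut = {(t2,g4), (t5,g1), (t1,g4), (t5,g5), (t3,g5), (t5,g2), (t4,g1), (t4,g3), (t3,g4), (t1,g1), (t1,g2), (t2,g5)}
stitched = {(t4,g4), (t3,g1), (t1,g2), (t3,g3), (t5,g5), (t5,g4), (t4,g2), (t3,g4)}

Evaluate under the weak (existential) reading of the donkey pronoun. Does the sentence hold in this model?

"it" takes "a garment" as antecedent — a donkey pronoun bound across the clause boundary.
Truth condition: for no (t,g) with cut(t,g) does stitched(t,g) hold.
Restrictor pairs — does the scope hold? (t1,g1):fails  (t1,g2):holds  (t1,g4):fails  (t2,g4):fails  (t2,g5):fails  (t3,g4):holds  (t3,g5):fails  (t4,g1):fails  (t4,g3):fails  (t5,g1):fails  (t5,g2):fails  (t5,g5):holds
Scope holds for 3 pair(s), so the sentence is false.

False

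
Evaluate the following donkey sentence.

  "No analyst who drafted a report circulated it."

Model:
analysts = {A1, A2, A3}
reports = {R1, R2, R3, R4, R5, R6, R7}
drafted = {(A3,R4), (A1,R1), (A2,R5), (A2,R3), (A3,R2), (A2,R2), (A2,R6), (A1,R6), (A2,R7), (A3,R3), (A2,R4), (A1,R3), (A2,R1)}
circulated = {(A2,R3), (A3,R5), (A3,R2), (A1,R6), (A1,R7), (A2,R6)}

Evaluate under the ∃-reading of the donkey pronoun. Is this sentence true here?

"it" takes "a report" as antecedent — a donkey pronoun bound across the clause boundary.
Truth condition: for no (a,r) with drafted(a,r) does circulated(a,r) hold.
Restrictor pairs — does the scope hold? (A1,R1):fails  (A1,R3):fails  (A1,R6):holds  (A2,R1):fails  (A2,R2):fails  (A2,R3):holds  (A2,R4):fails  (A2,R5):fails  (A2,R6):holds  (A2,R7):fails  (A3,R2):holds  (A3,R3):fails  (A3,R4):fails
Scope holds for 4 pair(s), so the sentence is false.

False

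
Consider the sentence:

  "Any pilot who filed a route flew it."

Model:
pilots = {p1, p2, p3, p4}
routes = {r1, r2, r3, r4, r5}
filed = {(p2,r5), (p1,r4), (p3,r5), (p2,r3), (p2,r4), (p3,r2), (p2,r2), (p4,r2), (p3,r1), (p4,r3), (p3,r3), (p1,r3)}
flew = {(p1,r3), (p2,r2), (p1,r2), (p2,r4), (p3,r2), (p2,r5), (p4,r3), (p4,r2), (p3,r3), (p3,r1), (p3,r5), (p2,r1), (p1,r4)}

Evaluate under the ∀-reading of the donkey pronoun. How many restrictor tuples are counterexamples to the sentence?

1

"it" takes "a route" as antecedent — a donkey pronoun bound across the clause boundary.
Strong reading: for every (p,r) with filed(p,r), flew(p,r).
Restrictor pairs: (p1,r3) ✓  (p1,r4) ✓  (p2,r2) ✓  (p2,r3) ✗  (p2,r4) ✓  (p2,r5) ✓  (p3,r1) ✓  (p3,r2) ✓  (p3,r3) ✓  (p3,r5) ✓  (p4,r2) ✓  (p4,r3) ✓
Counterexamples (restrictor pairs failing the scope): 1.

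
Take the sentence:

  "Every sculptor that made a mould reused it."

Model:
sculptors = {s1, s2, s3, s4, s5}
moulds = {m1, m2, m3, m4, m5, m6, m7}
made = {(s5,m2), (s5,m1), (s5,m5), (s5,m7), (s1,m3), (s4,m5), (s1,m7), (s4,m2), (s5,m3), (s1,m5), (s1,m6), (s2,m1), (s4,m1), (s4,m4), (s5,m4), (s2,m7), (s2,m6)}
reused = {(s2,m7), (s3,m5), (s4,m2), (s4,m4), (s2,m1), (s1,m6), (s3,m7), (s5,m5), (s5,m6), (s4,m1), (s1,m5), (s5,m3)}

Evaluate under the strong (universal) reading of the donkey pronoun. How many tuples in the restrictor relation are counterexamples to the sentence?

"it" takes "a mould" as antecedent — a donkey pronoun bound across the clause boundary.
Strong reading: for every (s,m) with made(s,m), reused(s,m).
Restrictor pairs: (s1,m3) ✗  (s1,m5) ✓  (s1,m6) ✓  (s1,m7) ✗  (s2,m1) ✓  (s2,m6) ✗  (s2,m7) ✓  (s4,m1) ✓  (s4,m2) ✓  (s4,m4) ✓  (s4,m5) ✗  (s5,m1) ✗  (s5,m2) ✗  (s5,m3) ✓  (s5,m4) ✗  (s5,m5) ✓  (s5,m7) ✗
Counterexamples (restrictor pairs failing the scope): 8.

8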